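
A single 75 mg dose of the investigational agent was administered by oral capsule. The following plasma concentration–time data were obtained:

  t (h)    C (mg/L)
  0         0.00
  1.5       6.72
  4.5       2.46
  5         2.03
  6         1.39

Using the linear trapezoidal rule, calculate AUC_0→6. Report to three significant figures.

AUC = 21.6 mg/L·h

Trapezoidal AUC_0→6:
  [0→1.5]: (0.00+6.72)/2 × 1.5 = 5.04
  [1.5→4.5]: (6.72+2.46)/2 × 3 = 13.77
  [4.5→5]: (2.46+2.03)/2 × 0.5 = 1.1225
  [5→6]: (2.03+1.39)/2 × 1 = 1.71
  Sum = 21.6425 mg/L·h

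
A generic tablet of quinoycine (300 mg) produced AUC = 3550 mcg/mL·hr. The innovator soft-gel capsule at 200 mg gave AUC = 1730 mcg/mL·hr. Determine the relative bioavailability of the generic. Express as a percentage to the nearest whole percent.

F_rel = (AUC_test/D_test) / (AUC_ref/D_ref)
      = (3550/300) / (1730/200)
      = 11.8333 / 8.65 = 1.3680 = 136.80%

F_rel = 137%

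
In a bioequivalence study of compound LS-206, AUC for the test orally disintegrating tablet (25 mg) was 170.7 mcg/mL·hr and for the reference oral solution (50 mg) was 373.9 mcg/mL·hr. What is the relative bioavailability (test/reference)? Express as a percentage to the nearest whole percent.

F_rel = 91%

F_rel = (AUC_test/D_test) / (AUC_ref/D_ref)
      = (170.7/25) / (373.9/50)
      = 6.828 / 7.478 = 0.9131 = 91.31%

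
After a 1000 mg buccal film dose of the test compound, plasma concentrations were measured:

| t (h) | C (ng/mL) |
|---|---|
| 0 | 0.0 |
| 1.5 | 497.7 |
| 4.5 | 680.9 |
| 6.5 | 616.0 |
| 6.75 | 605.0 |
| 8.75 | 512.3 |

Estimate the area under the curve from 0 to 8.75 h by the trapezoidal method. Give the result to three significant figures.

Trapezoidal AUC_0→8.75:
  [0→1.5]: (0.0+497.7)/2 × 1.5 = 373.275
  [1.5→4.5]: (497.7+680.9)/2 × 3 = 1767.9
  [4.5→6.5]: (680.9+616.0)/2 × 2 = 1296.9
  [6.5→6.75]: (616.0+605.0)/2 × 0.25 = 152.625
  [6.75→8.75]: (605.0+512.3)/2 × 2 = 1117.3
  Sum = 4708.0 ng/mL·h

AUC = 4710 ng/mL·h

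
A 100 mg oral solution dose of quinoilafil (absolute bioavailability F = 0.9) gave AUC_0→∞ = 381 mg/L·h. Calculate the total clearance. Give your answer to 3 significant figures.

CL = 0.236 L/h

CL = F × Dose / AUC_0→∞
   = 0.9 × 100 / 381 = 0.23622 L/h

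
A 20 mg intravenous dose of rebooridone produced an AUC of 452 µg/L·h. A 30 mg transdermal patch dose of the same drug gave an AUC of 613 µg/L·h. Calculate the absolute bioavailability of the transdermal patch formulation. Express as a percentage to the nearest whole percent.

F = 90%

F = (AUC_ev / D_ev) / (AUC_iv / D_iv)
  = (613/30) / (452/20)
  = 20.4333 / 22.6 = 0.9041
  = 90.41%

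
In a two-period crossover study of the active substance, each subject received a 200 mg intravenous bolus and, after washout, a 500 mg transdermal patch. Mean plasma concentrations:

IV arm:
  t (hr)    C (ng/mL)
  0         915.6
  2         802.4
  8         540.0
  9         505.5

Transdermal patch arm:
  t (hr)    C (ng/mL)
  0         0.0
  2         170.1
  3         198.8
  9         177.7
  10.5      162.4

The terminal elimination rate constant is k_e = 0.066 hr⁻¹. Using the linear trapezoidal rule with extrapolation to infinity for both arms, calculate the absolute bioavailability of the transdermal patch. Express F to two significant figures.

F = 0.12

Trapezoidal AUC_0→9 (IV):
  [0→2]: (915.6+802.4)/2 × 2 = 1718.0
  [2→8]: (802.4+540.0)/2 × 6 = 4027.2
  [8→9]: (540.0+505.5)/2 × 1 = 522.75
  Sum = 6267.95 ng/mL·hr
IV tail: 505.5/0.066 = 7659.091; AUC_iv,0→∞ = 6267.95 + 7659.091 = 13927.041 ng/mL·hr
Trapezoidal AUC_0→10.5 (transdermal patch):
  [0→2]: (0.0+170.1)/2 × 2 = 170.1
  [2→3]: (170.1+198.8)/2 × 1 = 184.45
  [3→9]: (198.8+177.7)/2 × 6 = 1129.5
  [9→10.5]: (177.7+162.4)/2 × 1.5 = 255.075
  Sum = 1739.125 ng/mL·hr
transdermal patch tail: 162.4/0.066 = 2460.606; AUC_ev,0→∞ = 1739.125 + 2460.606 = 4199.731 ng/mL·hr
F = (AUC_ev/D_ev)/(AUC_iv/D_iv) = (4199.731/500)/(13927.041/200) = 8.399462/69.635205 = 0.1206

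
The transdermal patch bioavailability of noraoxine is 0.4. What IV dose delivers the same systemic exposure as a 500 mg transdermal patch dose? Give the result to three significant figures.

Systemic exposure from an extravascular dose = F × D_ev, so the equivalent IV dose is F × D_ev.
D_iv = F × D_ev = 0.4 × 500 = 200 mg

D_iv = 200 mg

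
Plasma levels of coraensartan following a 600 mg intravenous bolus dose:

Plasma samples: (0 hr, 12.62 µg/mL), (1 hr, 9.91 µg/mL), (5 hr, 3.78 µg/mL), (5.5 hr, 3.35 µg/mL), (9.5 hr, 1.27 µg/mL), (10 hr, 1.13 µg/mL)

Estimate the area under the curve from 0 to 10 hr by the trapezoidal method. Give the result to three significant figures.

AUC = 50.3 µg/mL·hr

Trapezoidal AUC_0→10:
  [0→1]: (12.62+9.91)/2 × 1 = 11.265
  [1→5]: (9.91+3.78)/2 × 4 = 27.38
  [5→5.5]: (3.78+3.35)/2 × 0.5 = 1.7825
  [5.5→9.5]: (3.35+1.27)/2 × 4 = 9.24
  [9.5→10]: (1.27+1.13)/2 × 0.5 = 0.6
  Sum = 50.2675 µg/mL·hr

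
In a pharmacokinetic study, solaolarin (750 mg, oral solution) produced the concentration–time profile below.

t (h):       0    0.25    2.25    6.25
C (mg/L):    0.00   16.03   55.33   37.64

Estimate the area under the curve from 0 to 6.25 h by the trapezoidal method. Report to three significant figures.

Trapezoidal AUC_0→6.25:
  [0→0.25]: (0.00+16.03)/2 × 0.25 = 2.00375
  [0.25→2.25]: (16.03+55.33)/2 × 2 = 71.36
  [2.25→6.25]: (55.33+37.64)/2 × 4 = 185.94
  Sum = 259.30375 mg/L·h

AUC = 259 mg/L·h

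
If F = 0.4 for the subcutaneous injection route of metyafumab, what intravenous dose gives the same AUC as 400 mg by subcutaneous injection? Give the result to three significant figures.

Systemic exposure from an extravascular dose = F × D_ev, so the equivalent IV dose is F × D_ev.
D_iv = F × D_ev = 0.4 × 400 = 160 mg

D_iv = 160 mg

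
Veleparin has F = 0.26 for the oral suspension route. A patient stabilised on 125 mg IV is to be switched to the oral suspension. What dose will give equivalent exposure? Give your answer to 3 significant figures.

For equal systemic exposure: F × D_ev = D_iv
D_ev = D_iv / F = 125 / 0.26 = 480.769 mg

D_oral = 481 mg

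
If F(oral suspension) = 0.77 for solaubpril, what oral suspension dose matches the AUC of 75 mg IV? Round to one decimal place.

For equal systemic exposure: F × D_ev = D_iv
D_ev = D_iv / F = 75 / 0.77 = 97.4026 mg

D_oral = 97.4 mg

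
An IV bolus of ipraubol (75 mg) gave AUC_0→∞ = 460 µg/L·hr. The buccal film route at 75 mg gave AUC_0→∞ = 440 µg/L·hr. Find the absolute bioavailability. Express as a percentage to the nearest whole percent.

F = (AUC_ev / D_ev) / (AUC_iv / D_iv)
  = (440/75) / (460/75)
  = 5.86667 / 6.13333 = 0.9565
  = 95.65%

F = 96%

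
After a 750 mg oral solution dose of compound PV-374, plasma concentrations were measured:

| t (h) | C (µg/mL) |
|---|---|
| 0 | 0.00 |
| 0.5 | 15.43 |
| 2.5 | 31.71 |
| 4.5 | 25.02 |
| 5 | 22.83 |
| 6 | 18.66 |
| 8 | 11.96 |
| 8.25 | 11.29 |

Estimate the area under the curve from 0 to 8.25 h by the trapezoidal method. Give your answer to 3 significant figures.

Trapezoidal AUC_0→8.25:
  [0→0.5]: (0.00+15.43)/2 × 0.5 = 3.8575
  [0.5→2.5]: (15.43+31.71)/2 × 2 = 47.14
  [2.5→4.5]: (31.71+25.02)/2 × 2 = 56.73
  [4.5→5]: (25.02+22.83)/2 × 0.5 = 11.9625
  [5→6]: (22.83+18.66)/2 × 1 = 20.745
  [6→8]: (18.66+11.96)/2 × 2 = 30.62
  [8→8.25]: (11.96+11.29)/2 × 0.25 = 2.90625
  Sum = 173.96125 µg/mL·h

AUC = 174 µg/mL·h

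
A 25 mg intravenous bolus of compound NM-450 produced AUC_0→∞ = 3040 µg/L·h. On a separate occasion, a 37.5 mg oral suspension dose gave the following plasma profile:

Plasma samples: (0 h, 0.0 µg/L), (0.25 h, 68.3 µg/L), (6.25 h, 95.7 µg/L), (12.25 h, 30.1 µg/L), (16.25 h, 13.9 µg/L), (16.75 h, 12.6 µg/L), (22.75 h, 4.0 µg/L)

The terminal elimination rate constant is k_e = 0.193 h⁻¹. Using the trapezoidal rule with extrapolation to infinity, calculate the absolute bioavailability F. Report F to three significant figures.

Trapezoidal AUC_0→22.75 (oral suspension):
  [0→0.25]: (0.0+68.3)/2 × 0.25 = 8.5375
  [0.25→6.25]: (68.3+95.7)/2 × 6 = 492.0
  [6.25→12.25]: (95.7+30.1)/2 × 6 = 377.4
  [12.25→16.25]: (30.1+13.9)/2 × 4 = 88.0
  [16.25→16.75]: (13.9+12.6)/2 × 0.5 = 6.625
  [16.75→22.75]: (12.6+4.0)/2 × 6 = 49.8
  Sum = 1022.3625 µg/L·h
Tail: C_last/k_e = 4.0/0.193 = 20.725
AUC_0→∞ (oral suspension) = 1022.3625 + 20.725 = 1043.0875 µg/L·h
F = (AUC_ev/D_ev)/(AUC_iv/D_iv) = (1043.0875/37.5)/(3040/25) = 27.8157/121.6 = 0.2287

F = 0.229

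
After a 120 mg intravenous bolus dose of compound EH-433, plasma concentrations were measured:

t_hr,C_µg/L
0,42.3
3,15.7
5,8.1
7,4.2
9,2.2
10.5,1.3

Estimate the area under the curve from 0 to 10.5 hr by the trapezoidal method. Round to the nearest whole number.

AUC = 132 µg/L·hr

Trapezoidal AUC_0→10.5:
  [0→3]: (42.3+15.7)/2 × 3 = 87.0
  [3→5]: (15.7+8.1)/2 × 2 = 23.8
  [5→7]: (8.1+4.2)/2 × 2 = 12.3
  [7→9]: (4.2+2.2)/2 × 2 = 6.4
  [9→10.5]: (2.2+1.3)/2 × 1.5 = 2.625
  Sum = 132.125 µg/L·hr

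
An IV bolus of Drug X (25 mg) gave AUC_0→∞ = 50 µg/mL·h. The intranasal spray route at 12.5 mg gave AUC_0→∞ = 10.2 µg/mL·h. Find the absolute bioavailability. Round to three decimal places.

F = (AUC_ev / D_ev) / (AUC_iv / D_iv)
  = (10.2/12.5) / (50/25)
  = 0.816 / 2 = 0.4080

F = 0.408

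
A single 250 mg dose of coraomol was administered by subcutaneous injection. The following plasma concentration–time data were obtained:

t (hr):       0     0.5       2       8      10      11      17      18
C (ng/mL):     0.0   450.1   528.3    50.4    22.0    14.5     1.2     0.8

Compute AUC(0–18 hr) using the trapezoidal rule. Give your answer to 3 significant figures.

AUC = 2720 ng/mL·hr

Trapezoidal AUC_0→18:
  [0→0.5]: (0.0+450.1)/2 × 0.5 = 112.525
  [0.5→2]: (450.1+528.3)/2 × 1.5 = 733.8
  [2→8]: (528.3+50.4)/2 × 6 = 1736.1
  [8→10]: (50.4+22.0)/2 × 2 = 72.4
  [10→11]: (22.0+14.5)/2 × 1 = 18.25
  [11→17]: (14.5+1.2)/2 × 6 = 47.1
  [17→18]: (1.2+0.8)/2 × 1 = 1.0
  Sum = 2721.175 ng/mL·hr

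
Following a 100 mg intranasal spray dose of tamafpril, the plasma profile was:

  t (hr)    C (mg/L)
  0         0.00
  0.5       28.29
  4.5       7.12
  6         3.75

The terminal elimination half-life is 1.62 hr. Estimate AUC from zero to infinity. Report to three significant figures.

Trapezoidal AUC_0→6:
  [0→0.5]: (0.00+28.29)/2 × 0.5 = 7.0725
  [0.5→4.5]: (28.29+7.12)/2 × 4 = 70.82
  [4.5→6]: (7.12+3.75)/2 × 1.5 = 8.1525
  Sum = 86.045 mg/L·hr
k_e = ln2 / t½ = 0.693147 / 1.62 = 0.4279 hr^-1
Extrapolated tail: C_last / k_e = 3.75 / 0.4279 = 8.764
AUC_0→∞ = 86.045 + 8.764 = 94.809 mg/L·hr

AUC = 94.8 mg/L·hr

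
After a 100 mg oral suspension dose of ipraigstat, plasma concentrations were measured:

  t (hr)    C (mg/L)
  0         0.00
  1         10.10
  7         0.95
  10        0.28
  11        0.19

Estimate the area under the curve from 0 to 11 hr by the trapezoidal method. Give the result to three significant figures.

Trapezoidal AUC_0→11:
  [0→1]: (0.00+10.10)/2 × 1 = 5.05
  [1→7]: (10.10+0.95)/2 × 6 = 33.15
  [7→10]: (0.95+0.28)/2 × 3 = 1.845
  [10→11]: (0.28+0.19)/2 × 1 = 0.235
  Sum = 40.28 mg/L·hr

AUC = 40.3 mg/L·hr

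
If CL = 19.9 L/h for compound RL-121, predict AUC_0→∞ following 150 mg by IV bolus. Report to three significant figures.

AUC = 7.54 mg/L·h

AUC_0→∞ = Dose_iv / CL
        = 150 / 19.9 = 7.53769 mg/L·h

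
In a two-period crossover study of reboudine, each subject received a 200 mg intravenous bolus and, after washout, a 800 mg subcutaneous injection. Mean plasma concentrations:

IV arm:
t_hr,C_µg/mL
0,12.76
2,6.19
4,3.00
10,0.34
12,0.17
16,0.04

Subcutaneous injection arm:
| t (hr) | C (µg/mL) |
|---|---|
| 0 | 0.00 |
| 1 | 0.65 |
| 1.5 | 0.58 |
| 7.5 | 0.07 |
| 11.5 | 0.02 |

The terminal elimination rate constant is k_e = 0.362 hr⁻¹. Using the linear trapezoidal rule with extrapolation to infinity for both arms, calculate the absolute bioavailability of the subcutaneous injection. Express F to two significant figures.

Trapezoidal AUC_0→16 (IV):
  [0→2]: (12.76+6.19)/2 × 2 = 18.95
  [2→4]: (6.19+3.00)/2 × 2 = 9.19
  [4→10]: (3.00+0.34)/2 × 6 = 10.02
  [10→12]: (0.34+0.17)/2 × 2 = 0.51
  [12→16]: (0.17+0.04)/2 × 4 = 0.42
  Sum = 39.09 µg/mL·hr
IV tail: 0.04/0.362 = 0.110; AUC_iv,0→∞ = 39.09 + 0.110 = 39.2 µg/mL·hr
Trapezoidal AUC_0→11.5 (subcutaneous injection):
  [0→1]: (0.00+0.65)/2 × 1 = 0.325
  [1→1.5]: (0.65+0.58)/2 × 0.5 = 0.3075
  [1.5→7.5]: (0.58+0.07)/2 × 6 = 1.95
  [7.5→11.5]: (0.07+0.02)/2 × 4 = 0.18
  Sum = 2.7625 µg/mL·hr
subcutaneous injection tail: 0.02/0.362 = 0.055; AUC_ev,0→∞ = 2.7625 + 0.055 = 2.8175 µg/mL·hr
F = (AUC_ev/D_ev)/(AUC_iv/D_iv) = (2.8175/800)/(39.2/200) = 0.003521875/0.196 = 0.0180

F = 0.018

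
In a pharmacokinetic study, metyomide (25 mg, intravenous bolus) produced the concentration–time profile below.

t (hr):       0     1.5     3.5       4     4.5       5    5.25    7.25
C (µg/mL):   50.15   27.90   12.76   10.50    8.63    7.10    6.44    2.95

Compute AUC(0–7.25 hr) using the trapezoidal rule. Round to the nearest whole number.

AUC = 125 µg/mL·hr

Trapezoidal AUC_0→7.25:
  [0→1.5]: (50.15+27.90)/2 × 1.5 = 58.5375
  [1.5→3.5]: (27.90+12.76)/2 × 2 = 40.66
  [3.5→4]: (12.76+10.50)/2 × 0.5 = 5.815
  [4→4.5]: (10.50+8.63)/2 × 0.5 = 4.7825
  [4.5→5]: (8.63+7.10)/2 × 0.5 = 3.9325
  [5→5.25]: (7.10+6.44)/2 × 0.25 = 1.6925
  [5.25→7.25]: (6.44+2.95)/2 × 2 = 9.39
  Sum = 124.81 µg/mL·hr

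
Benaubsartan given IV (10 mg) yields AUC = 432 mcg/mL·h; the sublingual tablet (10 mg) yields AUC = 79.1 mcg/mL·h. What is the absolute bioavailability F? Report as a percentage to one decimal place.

F = (AUC_ev / D_ev) / (AUC_iv / D_iv)
  = (79.1/10) / (432/10)
  = 7.91 / 43.2 = 0.1831
  = 18.31%

F = 18.3%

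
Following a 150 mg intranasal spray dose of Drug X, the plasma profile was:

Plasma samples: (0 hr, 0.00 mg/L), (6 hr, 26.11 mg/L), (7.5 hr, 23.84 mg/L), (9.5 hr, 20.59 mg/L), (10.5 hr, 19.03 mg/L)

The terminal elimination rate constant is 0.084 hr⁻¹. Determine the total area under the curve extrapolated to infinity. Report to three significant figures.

AUC = 407 mg/L·hr

Trapezoidal AUC_0→10.5:
  [0→6]: (0.00+26.11)/2 × 6 = 78.33
  [6→7.5]: (26.11+23.84)/2 × 1.5 = 37.4625
  [7.5→9.5]: (23.84+20.59)/2 × 2 = 44.43
  [9.5→10.5]: (20.59+19.03)/2 × 1 = 19.81
  Sum = 180.0325 mg/L·hr
Extrapolated tail: C_last / k_e = 19.03 / 0.084 = 226.548
AUC_0→∞ = 180.0325 + 226.548 = 406.5805 mg/L·hr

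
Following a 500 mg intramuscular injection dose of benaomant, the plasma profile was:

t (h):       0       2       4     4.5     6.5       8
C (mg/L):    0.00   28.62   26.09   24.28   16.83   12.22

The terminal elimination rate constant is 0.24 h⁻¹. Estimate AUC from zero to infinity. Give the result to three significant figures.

Trapezoidal AUC_0→8:
  [0→2]: (0.00+28.62)/2 × 2 = 28.62
  [2→4]: (28.62+26.09)/2 × 2 = 54.71
  [4→4.5]: (26.09+24.28)/2 × 0.5 = 12.5925
  [4.5→6.5]: (24.28+16.83)/2 × 2 = 41.11
  [6.5→8]: (16.83+12.22)/2 × 1.5 = 21.7875
  Sum = 158.82 mg/L·h
Extrapolated tail: C_last / k_e = 12.22 / 0.24 = 50.917
AUC_0→∞ = 158.82 + 50.917 = 209.737 mg/L·h

AUC = 210 mg/L·h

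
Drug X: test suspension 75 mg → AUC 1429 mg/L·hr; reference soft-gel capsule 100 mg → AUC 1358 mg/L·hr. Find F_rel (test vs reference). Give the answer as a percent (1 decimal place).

F_rel = (AUC_test/D_test) / (AUC_ref/D_ref)
      = (1429/75) / (1358/100)
      = 19.0533 / 13.58 = 1.4030 = 140.30%

F_rel = 140.3%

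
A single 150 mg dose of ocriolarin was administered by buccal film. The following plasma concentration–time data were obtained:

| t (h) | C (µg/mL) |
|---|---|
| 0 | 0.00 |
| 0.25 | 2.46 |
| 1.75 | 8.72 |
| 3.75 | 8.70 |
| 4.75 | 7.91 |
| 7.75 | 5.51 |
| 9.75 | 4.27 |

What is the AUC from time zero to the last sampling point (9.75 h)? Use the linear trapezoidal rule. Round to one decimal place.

AUC = 64.3 µg/mL·h

Trapezoidal AUC_0→9.75:
  [0→0.25]: (0.00+2.46)/2 × 0.25 = 0.3075
  [0.25→1.75]: (2.46+8.72)/2 × 1.5 = 8.385
  [1.75→3.75]: (8.72+8.70)/2 × 2 = 17.42
  [3.75→4.75]: (8.70+7.91)/2 × 1 = 8.305
  [4.75→7.75]: (7.91+5.51)/2 × 3 = 20.13
  [7.75→9.75]: (5.51+4.27)/2 × 2 = 9.78
  Sum = 64.3275 µg/mL·h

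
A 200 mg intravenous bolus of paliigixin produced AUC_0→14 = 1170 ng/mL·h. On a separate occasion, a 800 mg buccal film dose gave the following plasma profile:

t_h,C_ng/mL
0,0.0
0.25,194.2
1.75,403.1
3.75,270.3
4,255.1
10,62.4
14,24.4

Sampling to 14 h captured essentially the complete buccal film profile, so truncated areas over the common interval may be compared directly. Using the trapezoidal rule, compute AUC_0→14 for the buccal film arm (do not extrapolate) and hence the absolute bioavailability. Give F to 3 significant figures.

Trapezoidal AUC_0→14 (buccal film):
  [0→0.25]: (0.0+194.2)/2 × 0.25 = 24.275
  [0.25→1.75]: (194.2+403.1)/2 × 1.5 = 447.975
  [1.75→3.75]: (403.1+270.3)/2 × 2 = 673.4
  [3.75→4]: (270.3+255.1)/2 × 0.25 = 65.675
  [4→10]: (255.1+62.4)/2 × 6 = 952.5
  [10→14]: (62.4+24.4)/2 × 4 = 173.6
  Sum = 2337.425 ng/mL·h
F = (AUC_ev/D_ev)/(AUC_iv/D_iv) = (2337.425/800)/(1170/200) = 2.92178/5.85 = 0.4994

F = 0.499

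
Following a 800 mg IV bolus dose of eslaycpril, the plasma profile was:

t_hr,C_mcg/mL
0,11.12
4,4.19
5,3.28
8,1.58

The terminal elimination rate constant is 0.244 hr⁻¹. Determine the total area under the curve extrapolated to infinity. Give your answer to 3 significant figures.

AUC = 48.1 mcg/mL·hr

Trapezoidal AUC_0→8:
  [0→4]: (11.12+4.19)/2 × 4 = 30.62
  [4→5]: (4.19+3.28)/2 × 1 = 3.735
  [5→8]: (3.28+1.58)/2 × 3 = 7.29
  Sum = 41.645 mcg/mL·hr
Extrapolated tail: C_last / k_e = 1.58 / 0.244 = 6.475
AUC_0→∞ = 41.645 + 6.475 = 48.12 mcg/mL·hr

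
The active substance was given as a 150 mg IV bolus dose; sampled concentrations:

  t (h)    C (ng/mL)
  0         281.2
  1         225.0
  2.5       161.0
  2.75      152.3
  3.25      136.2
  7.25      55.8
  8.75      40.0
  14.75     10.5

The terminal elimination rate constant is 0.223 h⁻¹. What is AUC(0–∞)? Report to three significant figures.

Trapezoidal AUC_0→14.75:
  [0→1]: (281.2+225.0)/2 × 1 = 253.1
  [1→2.5]: (225.0+161.0)/2 × 1.5 = 289.5
  [2.5→2.75]: (161.0+152.3)/2 × 0.25 = 39.1625
  [2.75→3.25]: (152.3+136.2)/2 × 0.5 = 72.125
  [3.25→7.25]: (136.2+55.8)/2 × 4 = 384.0
  [7.25→8.75]: (55.8+40.0)/2 × 1.5 = 71.85
  [8.75→14.75]: (40.0+10.5)/2 × 6 = 151.5
  Sum = 1261.2375 ng/mL·h
Extrapolated tail: C_last / k_e = 10.5 / 0.223 = 47.085
AUC_0→∞ = 1261.2375 + 47.085 = 1308.3225 ng/mL·h

AUC = 1310 ng/mL·h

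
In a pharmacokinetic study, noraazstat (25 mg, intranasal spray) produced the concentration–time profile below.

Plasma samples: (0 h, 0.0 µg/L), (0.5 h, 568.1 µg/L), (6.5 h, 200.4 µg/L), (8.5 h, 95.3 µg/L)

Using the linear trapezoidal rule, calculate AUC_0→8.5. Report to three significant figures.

AUC = 2740 µg/L·h

Trapezoidal AUC_0→8.5:
  [0→0.5]: (0.0+568.1)/2 × 0.5 = 142.025
  [0.5→6.5]: (568.1+200.4)/2 × 6 = 2305.5
  [6.5→8.5]: (200.4+95.3)/2 × 2 = 295.7
  Sum = 2743.225 µg/L·h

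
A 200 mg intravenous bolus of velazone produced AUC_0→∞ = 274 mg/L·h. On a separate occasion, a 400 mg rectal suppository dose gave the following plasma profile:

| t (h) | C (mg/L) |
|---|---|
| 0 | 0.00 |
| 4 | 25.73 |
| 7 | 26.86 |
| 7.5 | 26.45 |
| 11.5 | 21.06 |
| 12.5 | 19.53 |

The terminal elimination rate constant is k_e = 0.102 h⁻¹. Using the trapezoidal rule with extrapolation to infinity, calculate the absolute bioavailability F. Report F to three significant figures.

F = 0.822

Trapezoidal AUC_0→12.5 (rectal suppository):
  [0→4]: (0.00+25.73)/2 × 4 = 51.46
  [4→7]: (25.73+26.86)/2 × 3 = 78.885
  [7→7.5]: (26.86+26.45)/2 × 0.5 = 13.3275
  [7.5→11.5]: (26.45+21.06)/2 × 4 = 95.02
  [11.5→12.5]: (21.06+19.53)/2 × 1 = 20.295
  Sum = 258.9875 mg/L·h
Tail: C_last/k_e = 19.53/0.102 = 191.471
AUC_0→∞ (rectal suppository) = 258.9875 + 191.471 = 450.4585 mg/L·h
F = (AUC_ev/D_ev)/(AUC_iv/D_iv) = (450.4585/400)/(274/200) = 1.12615/1.37 = 0.8220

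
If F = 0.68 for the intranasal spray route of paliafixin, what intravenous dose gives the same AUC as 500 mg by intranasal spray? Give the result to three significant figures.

Systemic exposure from an extravascular dose = F × D_ev, so the equivalent IV dose is F × D_ev.
D_iv = F × D_ev = 0.68 × 500 = 340 mg

D_iv = 340 mg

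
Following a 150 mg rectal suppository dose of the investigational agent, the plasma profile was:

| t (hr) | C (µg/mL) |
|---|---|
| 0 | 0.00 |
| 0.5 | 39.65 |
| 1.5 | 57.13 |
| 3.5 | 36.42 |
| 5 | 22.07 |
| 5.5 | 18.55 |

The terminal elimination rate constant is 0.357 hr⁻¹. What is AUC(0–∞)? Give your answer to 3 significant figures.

AUC = 258 µg/mL·hr

Trapezoidal AUC_0→5.5:
  [0→0.5]: (0.00+39.65)/2 × 0.5 = 9.9125
  [0.5→1.5]: (39.65+57.13)/2 × 1 = 48.39
  [1.5→3.5]: (57.13+36.42)/2 × 2 = 93.55
  [3.5→5]: (36.42+22.07)/2 × 1.5 = 43.8675
  [5→5.5]: (22.07+18.55)/2 × 0.5 = 10.155
  Sum = 205.875 µg/mL·hr
Extrapolated tail: C_last / k_e = 18.55 / 0.357 = 51.961
AUC_0→∞ = 205.875 + 51.961 = 257.836 µg/mL·hr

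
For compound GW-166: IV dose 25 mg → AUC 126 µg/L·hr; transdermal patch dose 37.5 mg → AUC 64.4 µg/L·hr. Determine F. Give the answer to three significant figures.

F = (AUC_ev / D_ev) / (AUC_iv / D_iv)
  = (64.4/37.5) / (126/25)
  = 1.71733 / 5.04 = 0.3407

F = 0.341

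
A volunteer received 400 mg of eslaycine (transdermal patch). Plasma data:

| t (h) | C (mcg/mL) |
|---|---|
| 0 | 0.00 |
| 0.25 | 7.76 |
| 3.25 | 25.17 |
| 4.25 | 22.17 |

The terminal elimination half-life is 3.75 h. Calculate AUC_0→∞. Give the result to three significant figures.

Trapezoidal AUC_0→4.25:
  [0→0.25]: (0.00+7.76)/2 × 0.25 = 0.97
  [0.25→3.25]: (7.76+25.17)/2 × 3 = 49.395
  [3.25→4.25]: (25.17+22.17)/2 × 1 = 23.67
  Sum = 74.035 mcg/mL·h
k_e = ln2 / t½ = 0.693147 / 3.75 = 0.1848 h^-1
Extrapolated tail: C_last / k_e = 22.17 / 0.1848 = 119.968
AUC_0→∞ = 74.035 + 119.968 = 194.003 mcg/mL·h

AUC = 194 mcg/mL·h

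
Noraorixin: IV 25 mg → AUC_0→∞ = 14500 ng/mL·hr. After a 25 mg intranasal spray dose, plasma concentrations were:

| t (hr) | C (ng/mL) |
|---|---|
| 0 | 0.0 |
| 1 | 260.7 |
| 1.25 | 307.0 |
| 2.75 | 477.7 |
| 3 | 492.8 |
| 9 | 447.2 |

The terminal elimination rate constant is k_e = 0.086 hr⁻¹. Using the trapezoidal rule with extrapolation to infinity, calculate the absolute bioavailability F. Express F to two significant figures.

Trapezoidal AUC_0→9 (intranasal spray):
  [0→1]: (0.0+260.7)/2 × 1 = 130.35
  [1→1.25]: (260.7+307.0)/2 × 0.25 = 70.9625
  [1.25→2.75]: (307.0+477.7)/2 × 1.5 = 588.525
  [2.75→3]: (477.7+492.8)/2 × 0.25 = 121.3125
  [3→9]: (492.8+447.2)/2 × 6 = 2820.0
  Sum = 3731.15 ng/mL·hr
Tail: C_last/k_e = 447.2/0.086 = 5200.000
AUC_0→∞ (intranasal spray) = 3731.15 + 5200.000 = 8931.15 ng/mL·hr
F = (AUC_ev/D_ev)/(AUC_iv/D_iv) = (8931.15/25)/(14500/25) = 357.246/580 = 0.6159

F = 0.62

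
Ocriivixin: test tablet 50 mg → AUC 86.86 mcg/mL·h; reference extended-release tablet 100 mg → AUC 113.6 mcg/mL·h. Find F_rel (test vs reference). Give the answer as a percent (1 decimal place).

F_rel = 152.9%

F_rel = (AUC_test/D_test) / (AUC_ref/D_ref)
      = (86.86/50) / (113.6/100)
      = 1.7372 / 1.136 = 1.5292 = 152.92%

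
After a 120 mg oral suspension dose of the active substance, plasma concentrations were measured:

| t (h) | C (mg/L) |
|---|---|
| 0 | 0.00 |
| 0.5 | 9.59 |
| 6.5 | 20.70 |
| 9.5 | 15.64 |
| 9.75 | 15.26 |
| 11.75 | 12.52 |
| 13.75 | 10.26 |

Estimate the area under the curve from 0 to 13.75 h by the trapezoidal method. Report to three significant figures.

AUC = 202 mg/L·h

Trapezoidal AUC_0→13.75:
  [0→0.5]: (0.00+9.59)/2 × 0.5 = 2.3975
  [0.5→6.5]: (9.59+20.70)/2 × 6 = 90.87
  [6.5→9.5]: (20.70+15.64)/2 × 3 = 54.51
  [9.5→9.75]: (15.64+15.26)/2 × 0.25 = 3.8625
  [9.75→11.75]: (15.26+12.52)/2 × 2 = 27.78
  [11.75→13.75]: (12.52+10.26)/2 × 2 = 22.78
  Sum = 202.2 mg/L·h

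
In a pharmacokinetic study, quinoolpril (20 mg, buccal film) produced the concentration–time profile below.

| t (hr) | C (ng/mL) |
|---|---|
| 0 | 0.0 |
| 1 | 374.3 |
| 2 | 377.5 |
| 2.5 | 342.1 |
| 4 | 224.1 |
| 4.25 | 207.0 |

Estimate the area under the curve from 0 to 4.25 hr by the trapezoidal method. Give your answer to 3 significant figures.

AUC = 1220 ng/mL·hr

Trapezoidal AUC_0→4.25:
  [0→1]: (0.0+374.3)/2 × 1 = 187.15
  [1→2]: (374.3+377.5)/2 × 1 = 375.9
  [2→2.5]: (377.5+342.1)/2 × 0.5 = 179.9
  [2.5→4]: (342.1+224.1)/2 × 1.5 = 424.65
  [4→4.25]: (224.1+207.0)/2 × 0.25 = 53.8875
  Sum = 1221.4875 ng/mL·hr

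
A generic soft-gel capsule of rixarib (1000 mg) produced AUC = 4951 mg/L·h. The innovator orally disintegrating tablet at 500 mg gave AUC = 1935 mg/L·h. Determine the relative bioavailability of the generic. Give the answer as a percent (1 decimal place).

F_rel = (AUC_test/D_test) / (AUC_ref/D_ref)
      = (4951/1000) / (1935/500)
      = 4.951 / 3.87 = 1.2793 = 127.93%

F_rel = 127.9%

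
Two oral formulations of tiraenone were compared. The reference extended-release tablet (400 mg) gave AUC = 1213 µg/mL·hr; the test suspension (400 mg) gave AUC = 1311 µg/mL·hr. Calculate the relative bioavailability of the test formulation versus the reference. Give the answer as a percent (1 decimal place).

F_rel = 108.1%

F_rel = (AUC_test/D_test) / (AUC_ref/D_ref)
      = (1311/400) / (1213/400)
      = 3.2775 / 3.0325 = 1.0808 = 108.08%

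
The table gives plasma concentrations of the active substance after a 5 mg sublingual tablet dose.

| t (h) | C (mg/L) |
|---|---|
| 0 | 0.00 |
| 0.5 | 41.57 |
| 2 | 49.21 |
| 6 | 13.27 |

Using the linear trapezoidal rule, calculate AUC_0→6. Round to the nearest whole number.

AUC = 203 mg/L·h

Trapezoidal AUC_0→6:
  [0→0.5]: (0.00+41.57)/2 × 0.5 = 10.3925
  [0.5→2]: (41.57+49.21)/2 × 1.5 = 68.085
  [2→6]: (49.21+13.27)/2 × 4 = 124.96
  Sum = 203.4375 mg/L·h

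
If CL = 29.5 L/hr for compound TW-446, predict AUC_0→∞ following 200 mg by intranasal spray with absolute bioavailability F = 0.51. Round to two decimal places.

AUC_0→∞ = F × Dose / CL
        = 0.51 × 200 / 29.5 = 3.45763 mg/L·hr

AUC = 3.46 mg/L·hr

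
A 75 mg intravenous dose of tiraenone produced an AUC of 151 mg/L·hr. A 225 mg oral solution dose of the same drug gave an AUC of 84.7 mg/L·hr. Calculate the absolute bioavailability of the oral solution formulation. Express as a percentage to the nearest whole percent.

F = (AUC_ev / D_ev) / (AUC_iv / D_iv)
  = (84.7/225) / (151/75)
  = 0.376444 / 2.01333 = 0.1870
  = 18.70%

F = 19%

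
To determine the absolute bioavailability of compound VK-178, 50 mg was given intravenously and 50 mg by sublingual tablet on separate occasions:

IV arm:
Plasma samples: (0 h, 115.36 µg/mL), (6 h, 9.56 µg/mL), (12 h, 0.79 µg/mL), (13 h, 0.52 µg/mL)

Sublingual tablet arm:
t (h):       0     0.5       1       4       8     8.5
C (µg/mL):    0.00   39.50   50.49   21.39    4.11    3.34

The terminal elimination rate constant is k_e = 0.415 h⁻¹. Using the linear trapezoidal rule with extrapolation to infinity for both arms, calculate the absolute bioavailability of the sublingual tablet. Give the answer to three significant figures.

Trapezoidal AUC_0→13 (IV):
  [0→6]: (115.36+9.56)/2 × 6 = 374.76
  [6→12]: (9.56+0.79)/2 × 6 = 31.05
  [12→13]: (0.79+0.52)/2 × 1 = 0.655
  Sum = 406.465 µg/mL·h
IV tail: 0.52/0.415 = 1.253; AUC_iv,0→∞ = 406.465 + 1.253 = 407.718 µg/mL·h
Trapezoidal AUC_0→8.5 (sublingual tablet):
  [0→0.5]: (0.00+39.50)/2 × 0.5 = 9.875
  [0.5→1]: (39.50+50.49)/2 × 0.5 = 22.4975
  [1→4]: (50.49+21.39)/2 × 3 = 107.82
  [4→8]: (21.39+4.11)/2 × 4 = 51.0
  [8→8.5]: (4.11+3.34)/2 × 0.5 = 1.8625
  Sum = 193.055 µg/mL·h
sublingual tablet tail: 3.34/0.415 = 8.048; AUC_ev,0→∞ = 193.055 + 8.048 = 201.103 µg/mL·h
F = (AUC_ev/D_ev)/(AUC_iv/D_iv) = (201.103/50)/(407.718/50) = 4.02206/8.15436 = 0.4932

F = 0.493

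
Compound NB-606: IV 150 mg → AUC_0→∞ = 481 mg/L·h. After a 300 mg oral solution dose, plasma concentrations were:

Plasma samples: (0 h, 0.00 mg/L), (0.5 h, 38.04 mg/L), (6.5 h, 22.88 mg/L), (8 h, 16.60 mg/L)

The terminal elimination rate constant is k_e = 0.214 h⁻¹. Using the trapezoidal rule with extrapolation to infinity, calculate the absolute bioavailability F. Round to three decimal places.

F = 0.311

Trapezoidal AUC_0→8 (oral solution):
  [0→0.5]: (0.00+38.04)/2 × 0.5 = 9.51
  [0.5→6.5]: (38.04+22.88)/2 × 6 = 182.76
  [6.5→8]: (22.88+16.60)/2 × 1.5 = 29.61
  Sum = 221.88 mg/L·h
Tail: C_last/k_e = 16.60/0.214 = 77.570
AUC_0→∞ (oral solution) = 221.88 + 77.570 = 299.45 mg/L·h
F = (AUC_ev/D_ev)/(AUC_iv/D_iv) = (299.45/300)/(481/150) = 0.998167/3.20667 = 0.3113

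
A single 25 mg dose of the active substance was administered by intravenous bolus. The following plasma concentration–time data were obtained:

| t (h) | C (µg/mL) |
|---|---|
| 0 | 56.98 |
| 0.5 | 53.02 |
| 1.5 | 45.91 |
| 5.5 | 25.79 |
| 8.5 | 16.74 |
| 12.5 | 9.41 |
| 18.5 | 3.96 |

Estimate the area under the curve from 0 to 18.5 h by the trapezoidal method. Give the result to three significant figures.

Trapezoidal AUC_0→18.5:
  [0→0.5]: (56.98+53.02)/2 × 0.5 = 27.5
  [0.5→1.5]: (53.02+45.91)/2 × 1 = 49.465
  [1.5→5.5]: (45.91+25.79)/2 × 4 = 143.4
  [5.5→8.5]: (25.79+16.74)/2 × 3 = 63.795
  [8.5→12.5]: (16.74+9.41)/2 × 4 = 52.3
  [12.5→18.5]: (9.41+3.96)/2 × 6 = 40.11
  Sum = 376.57 µg/mL·h

AUC = 377 µg/mL·h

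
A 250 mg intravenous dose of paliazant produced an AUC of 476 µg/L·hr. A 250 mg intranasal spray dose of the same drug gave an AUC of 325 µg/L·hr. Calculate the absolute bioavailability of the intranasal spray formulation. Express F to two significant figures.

F = 0.68

F = (AUC_ev / D_ev) / (AUC_iv / D_iv)
  = (325/250) / (476/250)
  = 1.3 / 1.904 = 0.6828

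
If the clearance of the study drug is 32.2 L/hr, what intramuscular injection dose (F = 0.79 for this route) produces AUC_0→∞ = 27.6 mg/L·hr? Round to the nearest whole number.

Dose = CL × AUC_0→∞ / F
     = 32.2 × 27.6 / 0.79 = 1124.96 mg

Dose = 1125 mg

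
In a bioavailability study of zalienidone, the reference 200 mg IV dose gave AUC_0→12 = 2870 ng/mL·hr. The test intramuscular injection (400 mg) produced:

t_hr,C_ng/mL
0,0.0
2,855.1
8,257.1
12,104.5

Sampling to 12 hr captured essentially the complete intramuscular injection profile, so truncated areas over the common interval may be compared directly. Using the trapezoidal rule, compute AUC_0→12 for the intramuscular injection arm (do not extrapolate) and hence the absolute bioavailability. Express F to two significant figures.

F = 0.86

Trapezoidal AUC_0→12 (intramuscular injection):
  [0→2]: (0.0+855.1)/2 × 2 = 855.1
  [2→8]: (855.1+257.1)/2 × 6 = 3336.6
  [8→12]: (257.1+104.5)/2 × 4 = 723.2
  Sum = 4914.9 ng/mL·hr
F = (AUC_ev/D_ev)/(AUC_iv/D_iv) = (4914.9/400)/(2870/200) = 12.28725/14.35 = 0.8563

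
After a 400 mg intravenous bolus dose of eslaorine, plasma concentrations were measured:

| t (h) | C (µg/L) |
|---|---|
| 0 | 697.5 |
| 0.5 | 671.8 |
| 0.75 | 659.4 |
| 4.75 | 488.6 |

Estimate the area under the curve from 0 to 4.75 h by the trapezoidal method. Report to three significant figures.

Trapezoidal AUC_0→4.75:
  [0→0.5]: (697.5+671.8)/2 × 0.5 = 342.325
  [0.5→0.75]: (671.8+659.4)/2 × 0.25 = 166.4
  [0.75→4.75]: (659.4+488.6)/2 × 4 = 2296.0
  Sum = 2804.725 µg/L·h

AUC = 2800 µg/L·h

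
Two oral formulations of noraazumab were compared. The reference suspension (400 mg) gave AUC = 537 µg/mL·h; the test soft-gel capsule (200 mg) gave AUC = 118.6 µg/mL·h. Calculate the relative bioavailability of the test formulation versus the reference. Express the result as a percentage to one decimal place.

F_rel = 44.2%

F_rel = (AUC_test/D_test) / (AUC_ref/D_ref)
      = (118.6/200) / (537/400)
      = 0.593 / 1.3425 = 0.4417 = 44.17%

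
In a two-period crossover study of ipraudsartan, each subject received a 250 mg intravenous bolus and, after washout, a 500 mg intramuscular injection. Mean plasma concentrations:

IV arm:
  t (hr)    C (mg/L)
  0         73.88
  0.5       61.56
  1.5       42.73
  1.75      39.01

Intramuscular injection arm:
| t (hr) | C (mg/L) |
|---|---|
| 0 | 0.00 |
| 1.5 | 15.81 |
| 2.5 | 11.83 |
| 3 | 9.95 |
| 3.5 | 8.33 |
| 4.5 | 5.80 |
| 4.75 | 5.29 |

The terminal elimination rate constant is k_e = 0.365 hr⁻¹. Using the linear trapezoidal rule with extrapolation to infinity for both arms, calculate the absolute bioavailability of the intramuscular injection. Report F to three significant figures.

F = 0.144

Trapezoidal AUC_0→1.75 (IV):
  [0→0.5]: (73.88+61.56)/2 × 0.5 = 33.86
  [0.5→1.5]: (61.56+42.73)/2 × 1 = 52.145
  [1.5→1.75]: (42.73+39.01)/2 × 0.25 = 10.2175
  Sum = 96.2225 mg/L·hr
IV tail: 39.01/0.365 = 106.877; AUC_iv,0→∞ = 96.2225 + 106.877 = 203.0995 mg/L·hr
Trapezoidal AUC_0→4.75 (intramuscular injection):
  [0→1.5]: (0.00+15.81)/2 × 1.5 = 11.8575
  [1.5→2.5]: (15.81+11.83)/2 × 1 = 13.82
  [2.5→3]: (11.83+9.95)/2 × 0.5 = 5.445
  [3→3.5]: (9.95+8.33)/2 × 0.5 = 4.57
  [3.5→4.5]: (8.33+5.80)/2 × 1 = 7.065
  [4.5→4.75]: (5.80+5.29)/2 × 0.25 = 1.38625
  Sum = 44.14375 mg/L·hr
intramuscular injection tail: 5.29/0.365 = 14.493; AUC_ev,0→∞ = 44.14375 + 14.493 = 58.63675 mg/L·hr
F = (AUC_ev/D_ev)/(AUC_iv/D_iv) = (58.63675/500)/(203.0995/250) = 0.1172735/0.812398 = 0.1444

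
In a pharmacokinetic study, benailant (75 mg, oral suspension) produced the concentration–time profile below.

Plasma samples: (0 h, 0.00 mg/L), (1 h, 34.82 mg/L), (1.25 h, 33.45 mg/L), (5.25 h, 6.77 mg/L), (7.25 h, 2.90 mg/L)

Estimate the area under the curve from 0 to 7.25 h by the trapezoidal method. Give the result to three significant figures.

AUC = 116 mg/L·h

Trapezoidal AUC_0→7.25:
  [0→1]: (0.00+34.82)/2 × 1 = 17.41
  [1→1.25]: (34.82+33.45)/2 × 0.25 = 8.53375
  [1.25→5.25]: (33.45+6.77)/2 × 4 = 80.44
  [5.25→7.25]: (6.77+2.90)/2 × 2 = 9.67
  Sum = 116.05375 mg/L·h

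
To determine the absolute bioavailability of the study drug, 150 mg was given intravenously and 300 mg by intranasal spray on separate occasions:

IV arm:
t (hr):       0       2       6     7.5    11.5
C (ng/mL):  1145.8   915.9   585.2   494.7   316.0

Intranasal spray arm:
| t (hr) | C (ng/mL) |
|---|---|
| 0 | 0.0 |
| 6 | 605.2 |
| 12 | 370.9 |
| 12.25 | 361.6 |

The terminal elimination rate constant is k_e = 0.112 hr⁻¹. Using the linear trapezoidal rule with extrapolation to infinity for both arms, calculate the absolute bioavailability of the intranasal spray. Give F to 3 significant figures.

Trapezoidal AUC_0→11.5 (IV):
  [0→2]: (1145.8+915.9)/2 × 2 = 2061.7
  [2→6]: (915.9+585.2)/2 × 4 = 3002.2
  [6→7.5]: (585.2+494.7)/2 × 1.5 = 809.925
  [7.5→11.5]: (494.7+316.0)/2 × 4 = 1621.4
  Sum = 7495.225 ng/mL·hr
IV tail: 316.0/0.112 = 2821.429; AUC_iv,0→∞ = 7495.225 + 2821.429 = 10316.654 ng/mL·hr
Trapezoidal AUC_0→12.25 (intranasal spray):
  [0→6]: (0.0+605.2)/2 × 6 = 1815.6
  [6→12]: (605.2+370.9)/2 × 6 = 2928.3
  [12→12.25]: (370.9+361.6)/2 × 0.25 = 91.5625
  Sum = 4835.4625 ng/mL·hr
intranasal spray tail: 361.6/0.112 = 3228.571; AUC_ev,0→∞ = 4835.4625 + 3228.571 = 8064.0335 ng/mL·hr
F = (AUC_ev/D_ev)/(AUC_iv/D_iv) = (8064.0335/300)/(10316.654/150) = 26.8801/68.7777 = 0.3908

F = 0.391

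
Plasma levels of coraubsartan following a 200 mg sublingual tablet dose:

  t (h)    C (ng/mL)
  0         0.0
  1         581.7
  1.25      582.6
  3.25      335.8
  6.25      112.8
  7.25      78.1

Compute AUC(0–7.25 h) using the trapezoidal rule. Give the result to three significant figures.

AUC = 2120 ng/mL·h

Trapezoidal AUC_0→7.25:
  [0→1]: (0.0+581.7)/2 × 1 = 290.85
  [1→1.25]: (581.7+582.6)/2 × 0.25 = 145.5375
  [1.25→3.25]: (582.6+335.8)/2 × 2 = 918.4
  [3.25→6.25]: (335.8+112.8)/2 × 3 = 672.9
  [6.25→7.25]: (112.8+78.1)/2 × 1 = 95.45
  Sum = 2123.1375 ng/mL·h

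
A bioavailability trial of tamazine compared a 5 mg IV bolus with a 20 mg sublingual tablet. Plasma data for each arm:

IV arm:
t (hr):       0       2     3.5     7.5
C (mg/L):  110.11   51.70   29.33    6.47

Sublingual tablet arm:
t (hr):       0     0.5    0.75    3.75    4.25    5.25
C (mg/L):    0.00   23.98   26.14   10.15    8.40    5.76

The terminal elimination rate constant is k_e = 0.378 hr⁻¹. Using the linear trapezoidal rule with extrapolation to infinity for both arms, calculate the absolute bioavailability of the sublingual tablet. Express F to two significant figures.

Trapezoidal AUC_0→7.5 (IV):
  [0→2]: (110.11+51.70)/2 × 2 = 161.81
  [2→3.5]: (51.70+29.33)/2 × 1.5 = 60.7725
  [3.5→7.5]: (29.33+6.47)/2 × 4 = 71.6
  Sum = 294.1825 mg/L·hr
IV tail: 6.47/0.378 = 17.116; AUC_iv,0→∞ = 294.1825 + 17.116 = 311.2985 mg/L·hr
Trapezoidal AUC_0→5.25 (sublingual tablet):
  [0→0.5]: (0.00+23.98)/2 × 0.5 = 5.995
  [0.5→0.75]: (23.98+26.14)/2 × 0.25 = 6.265
  [0.75→3.75]: (26.14+10.15)/2 × 3 = 54.435
  [3.75→4.25]: (10.15+8.40)/2 × 0.5 = 4.6375
  [4.25→5.25]: (8.40+5.76)/2 × 1 = 7.08
  Sum = 78.4125 mg/L·hr
sublingual tablet tail: 5.76/0.378 = 15.238; AUC_ev,0→∞ = 78.4125 + 15.238 = 93.6505 mg/L·hr
F = (AUC_ev/D_ev)/(AUC_iv/D_iv) = (93.6505/20)/(311.2985/5) = 4.682525/62.2597 = 0.0752

F = 0.075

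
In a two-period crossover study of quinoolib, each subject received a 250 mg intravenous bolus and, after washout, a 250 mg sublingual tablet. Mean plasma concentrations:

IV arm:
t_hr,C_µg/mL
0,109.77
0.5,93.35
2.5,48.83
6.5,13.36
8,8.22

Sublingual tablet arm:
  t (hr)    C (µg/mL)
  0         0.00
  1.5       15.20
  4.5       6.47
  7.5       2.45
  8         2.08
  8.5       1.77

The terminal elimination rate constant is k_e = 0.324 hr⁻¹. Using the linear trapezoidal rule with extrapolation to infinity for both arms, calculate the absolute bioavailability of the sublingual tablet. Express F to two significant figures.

Trapezoidal AUC_0→8 (IV):
  [0→0.5]: (109.77+93.35)/2 × 0.5 = 50.78
  [0.5→2.5]: (93.35+48.83)/2 × 2 = 142.18
  [2.5→6.5]: (48.83+13.36)/2 × 4 = 124.38
  [6.5→8]: (13.36+8.22)/2 × 1.5 = 16.185
  Sum = 333.525 µg/mL·hr
IV tail: 8.22/0.324 = 25.370; AUC_iv,0→∞ = 333.525 + 25.370 = 358.895 µg/mL·hr
Trapezoidal AUC_0→8.5 (sublingual tablet):
  [0→1.5]: (0.00+15.20)/2 × 1.5 = 11.4
  [1.5→4.5]: (15.20+6.47)/2 × 3 = 32.505
  [4.5→7.5]: (6.47+2.45)/2 × 3 = 13.38
  [7.5→8]: (2.45+2.08)/2 × 0.5 = 1.1325
  [8→8.5]: (2.08+1.77)/2 × 0.5 = 0.9625
  Sum = 59.38 µg/mL·hr
sublingual tablet tail: 1.77/0.324 = 5.463; AUC_ev,0→∞ = 59.38 + 5.463 = 64.843 µg/mL·hr
F = (AUC_ev/D_ev)/(AUC_iv/D_iv) = (64.843/250)/(358.895/250) = 0.259372/1.43558 = 0.1807

F = 0.18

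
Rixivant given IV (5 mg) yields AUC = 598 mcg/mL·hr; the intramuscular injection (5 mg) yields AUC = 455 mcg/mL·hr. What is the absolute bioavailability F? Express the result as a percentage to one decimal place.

F = 76.1%

F = (AUC_ev / D_ev) / (AUC_iv / D_iv)
  = (455/5) / (598/5)
  = 91 / 119.6 = 0.7609
  = 76.09%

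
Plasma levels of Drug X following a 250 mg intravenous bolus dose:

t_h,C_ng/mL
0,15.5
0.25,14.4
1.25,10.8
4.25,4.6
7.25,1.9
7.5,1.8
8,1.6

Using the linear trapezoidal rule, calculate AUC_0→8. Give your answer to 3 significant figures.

AUC = 50.5 ng/mL·h

Trapezoidal AUC_0→8:
  [0→0.25]: (15.5+14.4)/2 × 0.25 = 3.7375
  [0.25→1.25]: (14.4+10.8)/2 × 1 = 12.6
  [1.25→4.25]: (10.8+4.6)/2 × 3 = 23.1
  [4.25→7.25]: (4.6+1.9)/2 × 3 = 9.75
  [7.25→7.5]: (1.9+1.8)/2 × 0.25 = 0.4625
  [7.5→8]: (1.8+1.6)/2 × 0.5 = 0.85
  Sum = 50.5 ng/mL·h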